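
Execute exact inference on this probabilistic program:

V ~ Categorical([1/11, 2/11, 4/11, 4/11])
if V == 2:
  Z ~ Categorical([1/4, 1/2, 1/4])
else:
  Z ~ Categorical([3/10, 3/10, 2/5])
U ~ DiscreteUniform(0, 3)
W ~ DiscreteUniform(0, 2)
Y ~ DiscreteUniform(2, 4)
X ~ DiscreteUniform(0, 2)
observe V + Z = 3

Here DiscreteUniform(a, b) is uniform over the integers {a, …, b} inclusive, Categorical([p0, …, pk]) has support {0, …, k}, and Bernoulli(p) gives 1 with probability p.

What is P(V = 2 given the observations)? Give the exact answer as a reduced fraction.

Enumerate traces; 324 have nonzero weight after conditioning:
  (V=1, Z=2, U=0, W=0, Y=2, X=0) weight 1/1485
  (V=1, Z=2, U=0, W=0, Y=2, X=1) weight 1/1485
  (V=1, Z=2, U=0, W=0, Y=2, X=2) weight 1/1485
  (V=1, Z=2, U=0, W=0, Y=3, X=0) weight 1/1485
  (V=1, Z=2, U=0, W=0, Y=3, X=1) weight 1/1485
  (V=1, Z=2, U=0, W=0, Y=3, X=2) weight 1/1485
  (V=1, Z=2, U=0, W=0, Y=4, X=0) weight 1/1485
  (V=1, Z=2, U=0, W=0, Y=4, X=1) weight 1/1485
  (V=2, Z=1, U=0, W=0, Y=2, X=0) weight 1/594
  (V=3, Z=0, U=0, W=0, Y=2, X=0) weight 1/990
  … 314 more
Group by V:
  weight(V=1) = 4/55
  weight(V=2) = 2/11
  weight(V=3) = 6/55
Total weight = 4/55 + 2/11 + 6/55 = 4/11
P(V=1 | obs) = 4/55 / 4/11 = 1/5
P(V=2 | obs) = 2/11 / 4/11 = 1/2
P(V=3 | obs) = 6/55 / 4/11 = 3/10

P(V = 2 | obs) = 1/2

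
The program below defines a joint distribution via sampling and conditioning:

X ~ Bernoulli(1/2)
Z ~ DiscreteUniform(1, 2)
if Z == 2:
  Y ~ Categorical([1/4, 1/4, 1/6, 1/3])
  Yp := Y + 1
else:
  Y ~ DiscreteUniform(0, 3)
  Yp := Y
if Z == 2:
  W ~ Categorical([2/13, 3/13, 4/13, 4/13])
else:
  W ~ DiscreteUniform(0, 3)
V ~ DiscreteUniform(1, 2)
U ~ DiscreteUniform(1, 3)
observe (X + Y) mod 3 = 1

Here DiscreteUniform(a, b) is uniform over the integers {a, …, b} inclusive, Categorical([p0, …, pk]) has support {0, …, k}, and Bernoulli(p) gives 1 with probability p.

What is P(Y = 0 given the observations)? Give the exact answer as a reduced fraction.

Enumerate traces; 144 have nonzero weight after conditioning:
  (X=0, Z=1, Y=1, W=0, V=1, U=1) weight 1/384
  (X=0, Z=1, Y=1, W=0, V=1, U=2) weight 1/384
  (X=0, Z=1, Y=1, W=0, V=1, U=3) weight 1/384
  (X=0, Z=1, Y=1, W=0, V=2, U=1) weight 1/384
  (X=0, Z=1, Y=1, W=0, V=2, U=2) weight 1/384
  (X=0, Z=1, Y=1, W=0, V=2, U=3) weight 1/384
  (X=0, Z=1, Y=1, W=1, V=1, U=1) weight 1/384
  (X=0, Z=1, Y=1, W=1, V=1, U=2) weight 1/384
  (X=1, Z=1, Y=0, W=0, V=1, U=1) weight 1/384
  (X=1, Z=1, Y=3, W=0, V=1, U=1) weight 1/384
  … 134 more
Group by Y:
  weight(Y=0) = 1/8
  weight(Y=1) = 1/8
  weight(Y=3) = 7/48
Total weight = 1/8 + 1/8 + 7/48 = 19/48
P(Y=0 | obs) = 1/8 / 19/48 = 6/19
P(Y=1 | obs) = 1/8 / 19/48 = 6/19
P(Y=3 | obs) = 7/48 / 19/48 = 7/19

P(Y = 0 | obs) = 6/19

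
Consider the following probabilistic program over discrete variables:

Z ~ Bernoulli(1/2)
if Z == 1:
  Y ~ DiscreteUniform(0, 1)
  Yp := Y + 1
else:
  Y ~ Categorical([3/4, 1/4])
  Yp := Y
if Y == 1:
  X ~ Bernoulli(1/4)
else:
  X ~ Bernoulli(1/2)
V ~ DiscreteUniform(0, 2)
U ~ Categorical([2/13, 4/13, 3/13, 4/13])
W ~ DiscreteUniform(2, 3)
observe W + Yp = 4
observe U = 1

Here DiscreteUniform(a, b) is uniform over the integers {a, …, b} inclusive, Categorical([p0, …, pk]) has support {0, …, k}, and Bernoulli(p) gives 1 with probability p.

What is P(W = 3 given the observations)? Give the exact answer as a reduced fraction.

P(W = 3 | obs) = 3/5

Enumerate traces; 18 have nonzero weight after conditioning:
  (Z=0, Y=1, X=0, V=0, U=1, W=3) weight 1/208
  (Z=0, Y=1, X=0, V=1, U=1, W=3) weight 1/208
  (Z=0, Y=1, X=0, V=2, U=1, W=3) weight 1/208
  (Z=0, Y=1, X=1, V=0, U=1, W=3) weight 1/624
  (Z=0, Y=1, X=1, V=1, U=1, W=3) weight 1/624
  (Z=0, Y=1, X=1, V=2, U=1, W=3) weight 1/624
  (Z=1, Y=0, X=0, V=0, U=1, W=3) weight 1/156
  (Z=1, Y=0, X=0, V=1, U=1, W=3) weight 1/156
  (Z=1, Y=1, X=0, V=0, U=1, W=2) weight 1/104
  … 9 more
Group by W:
  weight(W=2) = 1/26
  weight(W=3) = 3/52
Total weight = 1/26 + 3/52 = 5/52
P(W=2 | obs) = 1/26 / 5/52 = 2/5
P(W=3 | obs) = 3/52 / 5/52 = 3/5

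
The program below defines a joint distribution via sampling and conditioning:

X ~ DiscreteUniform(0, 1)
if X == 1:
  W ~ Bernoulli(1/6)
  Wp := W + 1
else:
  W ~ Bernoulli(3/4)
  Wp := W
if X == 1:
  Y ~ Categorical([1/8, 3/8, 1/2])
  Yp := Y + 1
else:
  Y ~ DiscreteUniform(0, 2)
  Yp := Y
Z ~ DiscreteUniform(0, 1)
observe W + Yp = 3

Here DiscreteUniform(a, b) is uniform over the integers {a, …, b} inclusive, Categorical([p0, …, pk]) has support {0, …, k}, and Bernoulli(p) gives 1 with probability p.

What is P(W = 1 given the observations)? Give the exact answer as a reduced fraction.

Enumerate traces; 6 have nonzero weight after conditioning:
  (X=0, W=1, Y=2, Z=0) weight 1/16
  (X=0, W=1, Y=2, Z=1) weight 1/16
  (X=1, W=0, Y=2, Z=0) weight 5/48
  (X=1, W=0, Y=2, Z=1) weight 5/48
  (X=1, W=1, Y=1, Z=0) weight 1/64
  (X=1, W=1, Y=1, Z=1) weight 1/64
Group by W:
  weight(W=0) = 5/24
  weight(W=1) = 5/32
Total weight = 5/24 + 5/32 = 35/96
P(W=0 | obs) = 5/24 / 35/96 = 4/7
P(W=1 | obs) = 5/32 / 35/96 = 3/7

P(W = 1 | obs) = 3/7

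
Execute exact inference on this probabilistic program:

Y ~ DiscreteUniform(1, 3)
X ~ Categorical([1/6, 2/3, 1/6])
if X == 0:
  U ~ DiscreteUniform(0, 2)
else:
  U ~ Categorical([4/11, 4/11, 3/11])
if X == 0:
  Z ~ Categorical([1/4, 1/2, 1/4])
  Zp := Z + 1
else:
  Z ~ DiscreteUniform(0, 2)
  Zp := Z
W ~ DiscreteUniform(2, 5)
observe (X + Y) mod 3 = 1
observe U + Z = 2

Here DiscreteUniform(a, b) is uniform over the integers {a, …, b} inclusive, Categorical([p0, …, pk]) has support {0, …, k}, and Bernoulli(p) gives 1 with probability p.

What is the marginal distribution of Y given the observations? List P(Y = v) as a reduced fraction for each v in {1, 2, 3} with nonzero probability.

P(Y=1) = 1/6, P(Y=2) = 1/6, P(Y=3) = 2/3

Enumerate traces; 36 have nonzero weight after conditioning:
  (Y=1, X=0, U=0, Z=2, W=2) weight 1/864
  (Y=1, X=0, U=0, Z=2, W=3) weight 1/864
  (Y=1, X=0, U=0, Z=2, W=4) weight 1/864
  (Y=1, X=0, U=0, Z=2, W=5) weight 1/864
  (Y=1, X=0, U=1, Z=1, W=2) weight 1/432
  (Y=1, X=0, U=1, Z=1, W=3) weight 1/432
  (Y=1, X=0, U=1, Z=1, W=4) weight 1/432
  (Y=1, X=0, U=1, Z=1, W=5) weight 1/432
  (Y=2, X=2, U=0, Z=2, W=2) weight 1/594
  (Y=3, X=1, U=0, Z=2, W=2) weight 2/297
  … 26 more
Group by Y:
  weight(Y=1) = 1/54
  weight(Y=2) = 1/54
  weight(Y=3) = 2/27
Total weight = 1/54 + 1/54 + 2/27 = 1/9
P(Y=1 | obs) = 1/54 / 1/9 = 1/6
P(Y=2 | obs) = 1/54 / 1/9 = 1/6
P(Y=3 | obs) = 2/27 / 1/9 = 2/3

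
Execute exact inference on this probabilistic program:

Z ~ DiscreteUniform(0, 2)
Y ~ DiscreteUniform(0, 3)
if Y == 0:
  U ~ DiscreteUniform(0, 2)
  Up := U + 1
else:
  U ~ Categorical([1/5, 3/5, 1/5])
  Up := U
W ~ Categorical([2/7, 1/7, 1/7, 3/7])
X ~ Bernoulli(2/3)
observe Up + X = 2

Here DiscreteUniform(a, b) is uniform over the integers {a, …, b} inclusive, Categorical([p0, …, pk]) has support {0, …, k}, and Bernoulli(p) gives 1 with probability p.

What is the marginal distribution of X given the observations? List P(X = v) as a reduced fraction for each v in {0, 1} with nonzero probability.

P(X=0) = 7/39, P(X=1) = 32/39

Enumerate traces; 96 have nonzero weight after conditioning:
  (Z=0, Y=0, U=0, W=0, X=1) weight 1/189
  (Z=0, Y=0, U=0, W=1, X=1) weight 1/378
  (Z=0, Y=0, U=0, W=2, X=1) weight 1/378
  (Z=0, Y=0, U=0, W=3, X=1) weight 1/126
  (Z=0, Y=0, U=1, W=0, X=0) weight 1/378
  (Z=0, Y=0, U=1, W=1, X=0) weight 1/756
  (Z=0, Y=0, U=1, W=2, X=0) weight 1/756
  (Z=0, Y=0, U=1, W=3, X=0) weight 1/252
  … 88 more
Group by X:
  weight(X=0) = 7/90
  weight(X=1) = 16/45
Total weight = 7/90 + 16/45 = 13/30
P(X=0 | obs) = 7/90 / 13/30 = 7/39
P(X=1 | obs) = 16/45 / 13/30 = 32/39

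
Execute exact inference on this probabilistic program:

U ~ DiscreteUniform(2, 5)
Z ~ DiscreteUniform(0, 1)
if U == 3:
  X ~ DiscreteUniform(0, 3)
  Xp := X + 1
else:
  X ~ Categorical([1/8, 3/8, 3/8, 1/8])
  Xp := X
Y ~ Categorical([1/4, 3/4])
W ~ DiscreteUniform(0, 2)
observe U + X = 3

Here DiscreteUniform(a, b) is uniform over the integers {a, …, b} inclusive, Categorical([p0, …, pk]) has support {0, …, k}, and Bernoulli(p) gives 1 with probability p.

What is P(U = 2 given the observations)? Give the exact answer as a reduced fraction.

P(U = 2 | obs) = 3/5

Enumerate traces; 24 have nonzero weight after conditioning:
  (U=2, Z=0, X=1, Y=0, W=0) weight 1/256
  (U=2, Z=0, X=1, Y=0, W=1) weight 1/256
  (U=2, Z=0, X=1, Y=0, W=2) weight 1/256
  (U=2, Z=0, X=1, Y=1, W=0) weight 3/256
  (U=2, Z=0, X=1, Y=1, W=1) weight 3/256
  (U=2, Z=0, X=1, Y=1, W=2) weight 3/256
  (U=2, Z=1, X=1, Y=0, W=0) weight 1/256
  (U=2, Z=1, X=1, Y=0, W=1) weight 1/256
  (U=3, Z=0, X=0, Y=0, W=0) weight 1/384
  … 15 more
Group by U:
  weight(U=2) = 3/32
  weight(U=3) = 1/16
Total weight = 3/32 + 1/16 = 5/32
P(U=2 | obs) = 3/32 / 5/32 = 3/5
P(U=3 | obs) = 1/16 / 5/32 = 2/5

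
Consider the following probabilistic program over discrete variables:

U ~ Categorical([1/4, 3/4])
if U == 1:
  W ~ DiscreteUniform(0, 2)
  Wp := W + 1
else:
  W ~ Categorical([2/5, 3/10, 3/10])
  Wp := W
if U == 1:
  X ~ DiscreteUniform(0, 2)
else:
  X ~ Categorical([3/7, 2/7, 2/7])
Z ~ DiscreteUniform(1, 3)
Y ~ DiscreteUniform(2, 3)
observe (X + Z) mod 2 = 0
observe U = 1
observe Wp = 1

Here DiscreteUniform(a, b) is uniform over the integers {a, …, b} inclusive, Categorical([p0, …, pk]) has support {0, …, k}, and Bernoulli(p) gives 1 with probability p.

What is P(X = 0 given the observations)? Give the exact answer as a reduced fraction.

P(X = 0 | obs) = 1/4

Enumerate traces; 8 have nonzero weight after conditioning:
  (U=1, W=0, X=0, Z=2, Y=2) weight 1/72
  (U=1, W=0, X=0, Z=2, Y=3) weight 1/72
  (U=1, W=0, X=1, Z=1, Y=2) weight 1/72
  (U=1, W=0, X=1, Z=1, Y=3) weight 1/72
  (U=1, W=0, X=1, Z=3, Y=2) weight 1/72
  (U=1, W=0, X=1, Z=3, Y=3) weight 1/72
  (U=1, W=0, X=2, Z=2, Y=2) weight 1/72
  (U=1, W=0, X=2, Z=2, Y=3) weight 1/72
Group by X:
  weight(X=0) = 1/36
  weight(X=1) = 1/18
  weight(X=2) = 1/36
Total weight = 1/36 + 1/18 + 1/36 = 1/9
P(X=0 | obs) = 1/36 / 1/9 = 1/4
P(X=1 | obs) = 1/18 / 1/9 = 1/2
P(X=2 | obs) = 1/36 / 1/9 = 1/4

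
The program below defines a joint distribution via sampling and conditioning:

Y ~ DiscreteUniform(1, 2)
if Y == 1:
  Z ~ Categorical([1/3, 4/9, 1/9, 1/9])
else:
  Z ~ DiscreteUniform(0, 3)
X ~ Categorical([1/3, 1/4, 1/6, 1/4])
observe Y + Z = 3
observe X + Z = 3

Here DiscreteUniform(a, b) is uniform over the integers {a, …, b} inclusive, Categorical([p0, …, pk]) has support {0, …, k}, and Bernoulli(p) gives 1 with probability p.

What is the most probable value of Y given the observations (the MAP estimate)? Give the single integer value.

argmax_v P(Y = v | obs) = 2

Enumerate traces; 2 have nonzero weight after conditioning:
  (Y=1, Z=2, X=1) weight 1/72
  (Y=2, Z=1, X=2) weight 1/48
Group by Y:
  weight(Y=1) = 1/72
  weight(Y=2) = 1/48
Total weight = 1/72 + 1/48 = 5/144
P(Y=1 | obs) = 1/72 / 5/144 = 2/5
P(Y=2 | obs) = 1/48 / 5/144 = 3/5
argmax = 2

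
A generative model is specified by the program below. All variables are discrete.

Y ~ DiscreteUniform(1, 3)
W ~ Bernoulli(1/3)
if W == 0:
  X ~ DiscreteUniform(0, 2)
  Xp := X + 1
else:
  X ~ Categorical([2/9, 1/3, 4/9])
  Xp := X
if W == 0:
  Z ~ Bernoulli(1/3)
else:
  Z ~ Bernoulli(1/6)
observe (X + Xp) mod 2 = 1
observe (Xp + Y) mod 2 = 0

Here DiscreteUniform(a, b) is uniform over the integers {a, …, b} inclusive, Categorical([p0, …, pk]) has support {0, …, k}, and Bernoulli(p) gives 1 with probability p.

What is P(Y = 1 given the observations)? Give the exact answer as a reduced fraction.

Enumerate traces; 10 have nonzero weight after conditioning:
  (Y=1, W=0, X=0, Z=0) weight 4/81
  (Y=1, W=0, X=0, Z=1) weight 2/81
  (Y=1, W=0, X=2, Z=0) weight 4/81
  (Y=1, W=0, X=2, Z=1) weight 2/81
  (Y=2, W=0, X=1, Z=0) weight 4/81
  (Y=2, W=0, X=1, Z=1) weight 2/81
  (Y=3, W=0, X=0, Z=0) weight 4/81
  (Y=3, W=0, X=0, Z=1) weight 2/81
  … 2 more
Group by Y:
  weight(Y=1) = 4/27
  weight(Y=2) = 2/27
  weight(Y=3) = 4/27
Total weight = 4/27 + 2/27 + 4/27 = 10/27
P(Y=1 | obs) = 4/27 / 10/27 = 2/5
P(Y=2 | obs) = 2/27 / 10/27 = 1/5
P(Y=3 | obs) = 4/27 / 10/27 = 2/5

P(Y = 1 | obs) = 2/5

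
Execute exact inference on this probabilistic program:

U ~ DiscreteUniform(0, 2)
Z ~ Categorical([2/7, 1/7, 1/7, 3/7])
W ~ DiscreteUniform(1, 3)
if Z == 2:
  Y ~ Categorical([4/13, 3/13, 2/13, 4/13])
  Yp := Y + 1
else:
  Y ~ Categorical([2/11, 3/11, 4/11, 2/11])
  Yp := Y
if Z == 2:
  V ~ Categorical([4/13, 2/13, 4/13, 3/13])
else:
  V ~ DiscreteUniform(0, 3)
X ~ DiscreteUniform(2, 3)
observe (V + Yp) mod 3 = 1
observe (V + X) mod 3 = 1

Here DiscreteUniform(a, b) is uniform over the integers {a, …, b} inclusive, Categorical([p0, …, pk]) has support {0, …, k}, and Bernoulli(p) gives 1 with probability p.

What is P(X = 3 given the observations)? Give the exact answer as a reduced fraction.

P(X = 3 | obs) = 529/1102

Enumerate traces; 99 have nonzero weight after conditioning:
  (U=0, Z=0, W=1, Y=0, V=1, X=3) weight 1/1386
  (U=0, Z=0, W=1, Y=2, V=2, X=2) weight 1/693
  (U=0, Z=0, W=1, Y=3, V=1, X=3) weight 1/1386
  (U=0, Z=0, W=2, Y=0, V=1, X=3) weight 1/1386
  (U=0, Z=0, W=2, Y=2, V=2, X=2) weight 1/693
  (U=0, Z=0, W=2, Y=3, V=1, X=3) weight 1/1386
  (U=0, Z=0, W=3, Y=0, V=1, X=3) weight 1/1386
  (U=0, Z=0, W=3, Y=2, V=2, X=2) weight 1/693
  … 91 more
Group by X:
  weight(X=2) = 573/13013
  weight(X=3) = 529/13013
Total weight = 573/13013 + 529/13013 = 1102/13013
P(X=2 | obs) = 573/13013 / 1102/13013 = 573/1102
P(X=3 | obs) = 529/13013 / 1102/13013 = 529/1102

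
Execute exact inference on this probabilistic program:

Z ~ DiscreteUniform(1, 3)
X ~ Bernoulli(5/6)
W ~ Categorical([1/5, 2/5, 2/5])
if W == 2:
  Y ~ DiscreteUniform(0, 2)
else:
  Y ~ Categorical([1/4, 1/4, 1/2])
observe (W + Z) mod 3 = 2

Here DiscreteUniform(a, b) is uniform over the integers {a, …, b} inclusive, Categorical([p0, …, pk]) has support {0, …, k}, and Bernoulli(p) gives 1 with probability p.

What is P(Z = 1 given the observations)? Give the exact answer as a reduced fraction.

P(Z = 1 | obs) = 2/5

Enumerate traces; 18 have nonzero weight after conditioning:
  (Z=1, X=0, W=1, Y=0) weight 1/180
  (Z=1, X=0, W=1, Y=1) weight 1/180
  (Z=1, X=0, W=1, Y=2) weight 1/90
  (Z=1, X=1, W=1, Y=0) weight 1/36
  (Z=1, X=1, W=1, Y=1) weight 1/36
  (Z=1, X=1, W=1, Y=2) weight 1/18
  (Z=2, X=0, W=0, Y=0) weight 1/360
  (Z=2, X=0, W=0, Y=1) weight 1/360
  (Z=3, X=0, W=2, Y=0) weight 1/135
  … 9 more
Group by Z:
  weight(Z=1) = 2/15
  weight(Z=2) = 1/15
  weight(Z=3) = 2/15
Total weight = 2/15 + 1/15 + 2/15 = 1/3
P(Z=1 | obs) = 2/15 / 1/3 = 2/5
P(Z=2 | obs) = 1/15 / 1/3 = 1/5
P(Z=3 | obs) = 2/15 / 1/3 = 2/5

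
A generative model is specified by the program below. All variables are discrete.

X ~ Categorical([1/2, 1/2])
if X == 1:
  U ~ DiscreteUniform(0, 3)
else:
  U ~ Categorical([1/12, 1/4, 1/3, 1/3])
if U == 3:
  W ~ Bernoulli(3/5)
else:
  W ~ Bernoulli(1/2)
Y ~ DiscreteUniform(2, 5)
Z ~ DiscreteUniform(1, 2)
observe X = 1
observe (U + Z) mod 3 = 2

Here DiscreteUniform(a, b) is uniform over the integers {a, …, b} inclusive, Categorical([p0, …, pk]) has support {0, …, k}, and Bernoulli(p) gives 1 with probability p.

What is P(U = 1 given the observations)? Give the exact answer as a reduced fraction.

Enumerate traces; 24 have nonzero weight after conditioning:
  (X=1, U=0, W=0, Y=2, Z=2) weight 1/128
  (X=1, U=0, W=0, Y=3, Z=2) weight 1/128
  (X=1, U=0, W=0, Y=4, Z=2) weight 1/128
  (X=1, U=0, W=0, Y=5, Z=2) weight 1/128
  (X=1, U=0, W=1, Y=2, Z=2) weight 1/128
  (X=1, U=0, W=1, Y=3, Z=2) weight 1/128
  (X=1, U=0, W=1, Y=4, Z=2) weight 1/128
  (X=1, U=0, W=1, Y=5, Z=2) weight 1/128
  (X=1, U=1, W=0, Y=2, Z=1) weight 1/128
  (X=1, U=3, W=0, Y=2, Z=2) weight 1/160
  … 14 more
Group by U:
  weight(U=0) = 1/16
  weight(U=1) = 1/16
  weight(U=3) = 1/16
Total weight = 1/16 + 1/16 + 1/16 = 3/16
P(U=0 | obs) = 1/16 / 3/16 = 1/3
P(U=1 | obs) = 1/16 / 3/16 = 1/3
P(U=3 | obs) = 1/16 / 3/16 = 1/3

P(U = 1 | obs) = 1/3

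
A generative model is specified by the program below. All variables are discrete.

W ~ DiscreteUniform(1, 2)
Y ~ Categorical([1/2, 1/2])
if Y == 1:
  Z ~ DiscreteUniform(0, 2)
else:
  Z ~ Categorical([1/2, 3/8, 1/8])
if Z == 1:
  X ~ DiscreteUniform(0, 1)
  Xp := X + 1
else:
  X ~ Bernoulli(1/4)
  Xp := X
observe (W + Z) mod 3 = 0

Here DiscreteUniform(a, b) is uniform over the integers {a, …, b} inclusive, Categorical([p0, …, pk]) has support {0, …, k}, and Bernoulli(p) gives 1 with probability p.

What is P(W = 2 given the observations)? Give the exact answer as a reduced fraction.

P(W = 2 | obs) = 17/28

Enumerate traces; 8 have nonzero weight after conditioning:
  (W=1, Y=0, Z=2, X=0) weight 3/128
  (W=1, Y=0, Z=2, X=1) weight 1/128
  (W=1, Y=1, Z=2, X=0) weight 1/16
  (W=1, Y=1, Z=2, X=1) weight 1/48
  (W=2, Y=0, Z=1, X=0) weight 3/64
  (W=2, Y=0, Z=1, X=1) weight 3/64
  (W=2, Y=1, Z=1, X=0) weight 1/24
  (W=2, Y=1, Z=1, X=1) weight 1/24
Group by W:
  weight(W=1) = 11/96
  weight(W=2) = 17/96
Total weight = 11/96 + 17/96 = 7/24
P(W=1 | obs) = 11/96 / 7/24 = 11/28
P(W=2 | obs) = 17/96 / 7/24 = 17/28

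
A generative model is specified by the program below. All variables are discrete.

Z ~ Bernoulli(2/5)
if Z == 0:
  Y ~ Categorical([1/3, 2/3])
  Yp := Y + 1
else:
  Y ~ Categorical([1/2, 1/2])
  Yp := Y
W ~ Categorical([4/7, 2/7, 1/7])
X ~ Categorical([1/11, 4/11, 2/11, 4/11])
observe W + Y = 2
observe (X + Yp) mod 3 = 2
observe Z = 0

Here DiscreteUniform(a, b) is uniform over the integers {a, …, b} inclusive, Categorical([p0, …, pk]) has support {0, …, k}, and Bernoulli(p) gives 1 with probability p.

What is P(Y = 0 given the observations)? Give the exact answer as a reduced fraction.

Enumerate traces; 3 have nonzero weight after conditioning:
  (Z=0, Y=0, W=2, X=1) weight 4/385
  (Z=0, Y=1, W=1, X=0) weight 4/385
  (Z=0, Y=1, W=1, X=3) weight 16/385
Group by Y:
  weight(Y=0) = 4/385
  weight(Y=1) = 4/77
Total weight = 4/385 + 4/77 = 24/385
P(Y=0 | obs) = 4/385 / 24/385 = 1/6
P(Y=1 | obs) = 4/77 / 24/385 = 5/6

P(Y = 0 | obs) = 1/6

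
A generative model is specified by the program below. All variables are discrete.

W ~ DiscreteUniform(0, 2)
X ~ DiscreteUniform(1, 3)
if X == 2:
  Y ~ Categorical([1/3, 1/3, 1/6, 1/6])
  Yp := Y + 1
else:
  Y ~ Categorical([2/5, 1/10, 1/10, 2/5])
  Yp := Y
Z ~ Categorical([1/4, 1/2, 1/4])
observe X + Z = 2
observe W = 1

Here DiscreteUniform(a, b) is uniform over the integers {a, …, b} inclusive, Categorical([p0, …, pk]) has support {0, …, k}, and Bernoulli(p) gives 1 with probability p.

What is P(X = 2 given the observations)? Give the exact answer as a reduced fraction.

P(X = 2 | obs) = 1/3

Enumerate traces; 8 have nonzero weight after conditioning:
  (W=1, X=1, Y=0, Z=1) weight 1/45
  (W=1, X=1, Y=1, Z=1) weight 1/180
  (W=1, X=1, Y=2, Z=1) weight 1/180
  (W=1, X=1, Y=3, Z=1) weight 1/45
  (W=1, X=2, Y=0, Z=0) weight 1/108
  (W=1, X=2, Y=1, Z=0) weight 1/108
  (W=1, X=2, Y=2, Z=0) weight 1/216
  (W=1, X=2, Y=3, Z=0) weight 1/216
Group by X:
  weight(X=1) = 1/18
  weight(X=2) = 1/36
Total weight = 1/18 + 1/36 = 1/12
P(X=1 | obs) = 1/18 / 1/12 = 2/3
P(X=2 | obs) = 1/36 / 1/12 = 1/3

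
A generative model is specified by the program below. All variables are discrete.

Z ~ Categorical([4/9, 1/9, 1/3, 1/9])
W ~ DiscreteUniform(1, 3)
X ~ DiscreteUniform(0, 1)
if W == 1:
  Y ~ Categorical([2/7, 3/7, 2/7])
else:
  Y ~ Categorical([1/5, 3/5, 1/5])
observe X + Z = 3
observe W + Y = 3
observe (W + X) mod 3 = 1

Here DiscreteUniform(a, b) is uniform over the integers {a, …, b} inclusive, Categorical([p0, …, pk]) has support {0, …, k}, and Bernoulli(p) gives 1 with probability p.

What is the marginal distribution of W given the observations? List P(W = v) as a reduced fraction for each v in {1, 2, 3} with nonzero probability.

Enumerate traces; 2 have nonzero weight after conditioning:
  (Z=2, W=3, X=1, Y=0) weight 1/90
  (Z=3, W=1, X=0, Y=2) weight 1/189
Group by W:
  weight(W=1) = 1/189
  weight(W=3) = 1/90
Total weight = 1/189 + 1/90 = 31/1890
P(W=1 | obs) = 1/189 / 31/1890 = 10/31
P(W=3 | obs) = 1/90 / 31/1890 = 21/31

P(W=1) = 10/31, P(W=3) = 21/31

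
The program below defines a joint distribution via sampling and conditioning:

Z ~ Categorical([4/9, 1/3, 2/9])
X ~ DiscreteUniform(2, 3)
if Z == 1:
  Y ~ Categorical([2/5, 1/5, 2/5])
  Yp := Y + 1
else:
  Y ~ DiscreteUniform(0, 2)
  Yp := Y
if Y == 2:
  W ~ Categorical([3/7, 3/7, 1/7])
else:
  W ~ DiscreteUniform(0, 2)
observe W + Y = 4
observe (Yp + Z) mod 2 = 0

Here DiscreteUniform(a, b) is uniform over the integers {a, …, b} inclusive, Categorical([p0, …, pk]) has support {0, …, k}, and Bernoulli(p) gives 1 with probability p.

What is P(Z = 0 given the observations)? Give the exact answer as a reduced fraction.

Enumerate traces; 6 have nonzero weight after conditioning:
  (Z=0, X=2, Y=2, W=2) weight 2/189
  (Z=0, X=3, Y=2, W=2) weight 2/189
  (Z=1, X=2, Y=2, W=2) weight 1/105
  (Z=1, X=3, Y=2, W=2) weight 1/105
  (Z=2, X=2, Y=2, W=2) weight 1/189
  (Z=2, X=3, Y=2, W=2) weight 1/189
Group by Z:
  weight(Z=0) = 4/189
  weight(Z=1) = 2/105
  weight(Z=2) = 2/189
Total weight = 4/189 + 2/105 + 2/189 = 16/315
P(Z=0 | obs) = 4/189 / 16/315 = 5/12
P(Z=1 | obs) = 2/105 / 16/315 = 3/8
P(Z=2 | obs) = 2/189 / 16/315 = 5/24

P(Z = 0 | obs) = 5/12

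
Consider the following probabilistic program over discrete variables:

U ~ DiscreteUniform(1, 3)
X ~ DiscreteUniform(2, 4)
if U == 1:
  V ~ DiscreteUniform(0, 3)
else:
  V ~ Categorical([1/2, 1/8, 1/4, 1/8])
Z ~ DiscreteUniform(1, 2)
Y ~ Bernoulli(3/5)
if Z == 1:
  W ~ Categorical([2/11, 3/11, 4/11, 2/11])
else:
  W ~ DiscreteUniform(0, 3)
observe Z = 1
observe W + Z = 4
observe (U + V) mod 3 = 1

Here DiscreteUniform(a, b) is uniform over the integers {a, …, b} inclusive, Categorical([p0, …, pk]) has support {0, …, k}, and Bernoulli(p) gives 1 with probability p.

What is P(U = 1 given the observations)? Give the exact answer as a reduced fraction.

Enumerate traces; 24 have nonzero weight after conditioning:
  (U=1, X=2, V=0, Z=1, Y=0, W=3) weight 1/990
  (U=1, X=2, V=0, Z=1, Y=1, W=3) weight 1/660
  (U=1, X=2, V=3, Z=1, Y=0, W=3) weight 1/990
  (U=1, X=2, V=3, Z=1, Y=1, W=3) weight 1/660
  (U=1, X=3, V=0, Z=1, Y=0, W=3) weight 1/990
  (U=1, X=3, V=0, Z=1, Y=1, W=3) weight 1/660
  (U=1, X=3, V=3, Z=1, Y=0, W=3) weight 1/990
  (U=1, X=3, V=3, Z=1, Y=1, W=3) weight 1/660
  (U=2, X=2, V=2, Z=1, Y=0, W=3) weight 1/990
  (U=3, X=2, V=1, Z=1, Y=0, W=3) weight 1/1980
  … 14 more
Group by U:
  weight(U=1) = 1/66
  weight(U=2) = 1/132
  weight(U=3) = 1/264
Total weight = 1/66 + 1/132 + 1/264 = 7/264
P(U=1 | obs) = 1/66 / 7/264 = 4/7
P(U=2 | obs) = 1/132 / 7/264 = 2/7
P(U=3 | obs) = 1/264 / 7/264 = 1/7

P(U = 1 | obs) = 4/7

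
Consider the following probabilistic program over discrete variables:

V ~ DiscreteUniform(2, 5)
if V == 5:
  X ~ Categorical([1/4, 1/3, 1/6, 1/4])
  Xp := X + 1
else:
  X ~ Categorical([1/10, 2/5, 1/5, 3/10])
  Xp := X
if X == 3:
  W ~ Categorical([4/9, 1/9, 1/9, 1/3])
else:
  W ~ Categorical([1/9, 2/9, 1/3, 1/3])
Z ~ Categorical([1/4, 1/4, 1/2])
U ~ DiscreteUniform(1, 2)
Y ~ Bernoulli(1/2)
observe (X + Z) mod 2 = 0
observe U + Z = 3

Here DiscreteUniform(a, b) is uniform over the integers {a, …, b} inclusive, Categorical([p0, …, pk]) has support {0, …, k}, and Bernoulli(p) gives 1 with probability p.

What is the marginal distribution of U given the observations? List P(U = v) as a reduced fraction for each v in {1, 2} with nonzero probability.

P(U=1) = 158/319, P(U=2) = 161/319

Enumerate traces; 128 have nonzero weight after conditioning:
  (V=2, X=0, W=0, Z=2, U=1, Y=0) weight 1/2880
  (V=2, X=0, W=0, Z=2, U=1, Y=1) weight 1/2880
  (V=2, X=0, W=1, Z=2, U=1, Y=0) weight 1/1440
  (V=2, X=0, W=1, Z=2, U=1, Y=1) weight 1/1440
  (V=2, X=0, W=2, Z=2, U=1, Y=0) weight 1/960
  (V=2, X=0, W=2, Z=2, U=1, Y=1) weight 1/960
  (V=2, X=0, W=3, Z=2, U=1, Y=0) weight 1/960
  (V=2, X=0, W=3, Z=2, U=1, Y=1) weight 1/960
  (V=2, X=1, W=0, Z=1, U=2, Y=0) weight 1/1440
  … 119 more
Group by U:
  weight(U=1) = 79/960
  weight(U=2) = 161/1920
Total weight = 79/960 + 161/1920 = 319/1920
P(U=1 | obs) = 79/960 / 319/1920 = 158/319
P(U=2 | obs) = 161/1920 / 319/1920 = 161/319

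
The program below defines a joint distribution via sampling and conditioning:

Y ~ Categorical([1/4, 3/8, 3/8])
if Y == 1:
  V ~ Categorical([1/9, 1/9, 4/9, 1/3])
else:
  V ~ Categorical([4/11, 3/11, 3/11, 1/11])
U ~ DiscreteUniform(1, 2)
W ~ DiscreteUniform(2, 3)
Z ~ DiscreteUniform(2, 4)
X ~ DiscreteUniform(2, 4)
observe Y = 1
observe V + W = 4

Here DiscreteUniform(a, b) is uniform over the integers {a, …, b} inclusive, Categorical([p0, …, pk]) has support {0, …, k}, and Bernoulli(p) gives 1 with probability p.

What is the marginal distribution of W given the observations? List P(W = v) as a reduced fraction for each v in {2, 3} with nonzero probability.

Enumerate traces; 36 have nonzero weight after conditioning:
  (Y=1, V=1, U=1, W=3, Z=2, X=2) weight 1/864
  (Y=1, V=1, U=1, W=3, Z=2, X=3) weight 1/864
  (Y=1, V=1, U=1, W=3, Z=2, X=4) weight 1/864
  (Y=1, V=1, U=1, W=3, Z=3, X=2) weight 1/864
  (Y=1, V=1, U=1, W=3, Z=3, X=3) weight 1/864
  (Y=1, V=1, U=1, W=3, Z=3, X=4) weight 1/864
  (Y=1, V=1, U=1, W=3, Z=4, X=2) weight 1/864
  (Y=1, V=1, U=1, W=3, Z=4, X=3) weight 1/864
  (Y=1, V=2, U=1, W=2, Z=2, X=2) weight 1/216
  … 27 more
Group by W:
  weight(W=2) = 1/12
  weight(W=3) = 1/48
Total weight = 1/12 + 1/48 = 5/48
P(W=2 | obs) = 1/12 / 5/48 = 4/5
P(W=3 | obs) = 1/48 / 5/48 = 1/5

P(W=2) = 4/5, P(W=3) = 1/5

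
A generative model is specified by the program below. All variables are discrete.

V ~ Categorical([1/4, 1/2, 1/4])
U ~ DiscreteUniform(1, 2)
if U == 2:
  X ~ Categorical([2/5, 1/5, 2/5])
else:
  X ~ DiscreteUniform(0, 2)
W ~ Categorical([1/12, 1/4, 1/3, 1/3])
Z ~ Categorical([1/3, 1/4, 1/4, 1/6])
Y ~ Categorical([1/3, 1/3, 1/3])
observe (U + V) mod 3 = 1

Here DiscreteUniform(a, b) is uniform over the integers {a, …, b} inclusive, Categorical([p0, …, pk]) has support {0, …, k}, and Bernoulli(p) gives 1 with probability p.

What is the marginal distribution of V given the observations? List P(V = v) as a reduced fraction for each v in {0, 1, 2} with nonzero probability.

P(V=0) = 1/2, P(V=2) = 1/2

Enumerate traces; 288 have nonzero weight after conditioning:
  (V=0, U=1, X=0, W=0, Z=0, Y=0) weight 1/2592
  (V=0, U=1, X=0, W=0, Z=0, Y=1) weight 1/2592
  (V=0, U=1, X=0, W=0, Z=0, Y=2) weight 1/2592
  (V=0, U=1, X=0, W=0, Z=1, Y=0) weight 1/3456
  (V=0, U=1, X=0, W=0, Z=1, Y=1) weight 1/3456
  (V=0, U=1, X=0, W=0, Z=1, Y=2) weight 1/3456
  (V=0, U=1, X=0, W=0, Z=2, Y=0) weight 1/3456
  (V=0, U=1, X=0, W=0, Z=2, Y=1) weight 1/3456
  (V=2, U=2, X=0, W=0, Z=0, Y=0) weight 1/2160
  … 279 more
Group by V:
  weight(V=0) = 1/8
  weight(V=2) = 1/8
Total weight = 1/8 + 1/8 = 1/4
P(V=0 | obs) = 1/8 / 1/4 = 1/2
P(V=2 | obs) = 1/8 / 1/4 = 1/2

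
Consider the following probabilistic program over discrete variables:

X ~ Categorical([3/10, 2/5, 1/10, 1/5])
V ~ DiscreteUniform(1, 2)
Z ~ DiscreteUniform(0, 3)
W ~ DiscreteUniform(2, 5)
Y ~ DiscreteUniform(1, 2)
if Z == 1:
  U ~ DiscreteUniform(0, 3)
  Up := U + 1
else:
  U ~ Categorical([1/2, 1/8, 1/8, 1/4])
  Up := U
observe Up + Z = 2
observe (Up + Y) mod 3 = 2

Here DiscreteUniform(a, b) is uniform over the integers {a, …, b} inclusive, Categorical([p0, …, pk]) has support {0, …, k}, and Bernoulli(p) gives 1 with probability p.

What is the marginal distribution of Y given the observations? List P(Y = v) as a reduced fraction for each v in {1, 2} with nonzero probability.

P(Y=1) = 1/3, P(Y=2) = 2/3

Enumerate traces; 64 have nonzero weight after conditioning:
  (X=0, V=1, Z=1, W=2, Y=1, U=0) weight 3/2560
  (X=0, V=1, Z=1, W=3, Y=1, U=0) weight 3/2560
  (X=0, V=1, Z=1, W=4, Y=1, U=0) weight 3/2560
  (X=0, V=1, Z=1, W=5, Y=1, U=0) weight 3/2560
  (X=0, V=1, Z=2, W=2, Y=2, U=0) weight 3/1280
  (X=0, V=1, Z=2, W=3, Y=2, U=0) weight 3/1280
  (X=0, V=1, Z=2, W=4, Y=2, U=0) weight 3/1280
  (X=0, V=1, Z=2, W=5, Y=2, U=0) weight 3/1280
  … 56 more
Group by Y:
  weight(Y=1) = 1/32
  weight(Y=2) = 1/16
Total weight = 1/32 + 1/16 = 3/32
P(Y=1 | obs) = 1/32 / 3/32 = 1/3
P(Y=2 | obs) = 1/16 / 3/32 = 2/3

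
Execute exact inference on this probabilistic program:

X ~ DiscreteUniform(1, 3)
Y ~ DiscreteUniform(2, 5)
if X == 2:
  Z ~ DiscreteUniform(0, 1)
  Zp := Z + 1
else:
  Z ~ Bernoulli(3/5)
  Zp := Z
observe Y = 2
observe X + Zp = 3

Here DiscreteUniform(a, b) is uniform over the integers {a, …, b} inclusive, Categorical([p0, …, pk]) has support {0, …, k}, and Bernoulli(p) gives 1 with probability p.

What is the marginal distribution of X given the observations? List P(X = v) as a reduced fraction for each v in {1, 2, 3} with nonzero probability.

P(X=2) = 5/9, P(X=3) = 4/9

Enumerate traces; 2 have nonzero weight after conditioning:
  (X=2, Y=2, Z=0) weight 1/24
  (X=3, Y=2, Z=0) weight 1/30
Group by X:
  weight(X=2) = 1/24
  weight(X=3) = 1/30
Total weight = 1/24 + 1/30 = 3/40
P(X=2 | obs) = 1/24 / 3/40 = 5/9
P(X=3 | obs) = 1/30 / 3/40 = 4/9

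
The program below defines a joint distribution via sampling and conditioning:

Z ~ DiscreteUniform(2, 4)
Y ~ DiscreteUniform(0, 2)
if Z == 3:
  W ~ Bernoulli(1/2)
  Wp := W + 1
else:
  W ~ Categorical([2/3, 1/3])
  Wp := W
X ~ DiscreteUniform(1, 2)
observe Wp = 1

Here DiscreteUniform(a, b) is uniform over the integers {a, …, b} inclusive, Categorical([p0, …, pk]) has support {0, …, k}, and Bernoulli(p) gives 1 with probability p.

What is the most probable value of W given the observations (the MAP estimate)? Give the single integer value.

argmax_v P(W = v | obs) = 1

Enumerate traces; 18 have nonzero weight after conditioning:
  (Z=2, Y=0, W=1, X=1) weight 1/54
  (Z=2, Y=0, W=1, X=2) weight 1/54
  (Z=2, Y=1, W=1, X=1) weight 1/54
  (Z=2, Y=1, W=1, X=2) weight 1/54
  (Z=2, Y=2, W=1, X=1) weight 1/54
  (Z=2, Y=2, W=1, X=2) weight 1/54
  (Z=3, Y=0, W=0, X=1) weight 1/36
  (Z=3, Y=0, W=0, X=2) weight 1/36
  … 10 more
Group by W:
  weight(W=0) = 1/6
  weight(W=1) = 2/9
Total weight = 1/6 + 2/9 = 7/18
P(W=0 | obs) = 1/6 / 7/18 = 3/7
P(W=1 | obs) = 2/9 / 7/18 = 4/7
argmax = 1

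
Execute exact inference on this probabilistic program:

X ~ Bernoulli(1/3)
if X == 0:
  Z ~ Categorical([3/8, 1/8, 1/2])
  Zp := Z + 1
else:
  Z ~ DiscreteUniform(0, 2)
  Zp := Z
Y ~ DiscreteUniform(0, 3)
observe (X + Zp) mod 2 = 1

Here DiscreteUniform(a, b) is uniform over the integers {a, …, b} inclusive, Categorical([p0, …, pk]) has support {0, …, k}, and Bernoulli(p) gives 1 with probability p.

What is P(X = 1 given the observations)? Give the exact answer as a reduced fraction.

Enumerate traces; 16 have nonzero weight after conditioning:
  (X=0, Z=0, Y=0) weight 1/16
  (X=0, Z=0, Y=1) weight 1/16
  (X=0, Z=0, Y=2) weight 1/16
  (X=0, Z=0, Y=3) weight 1/16
  (X=0, Z=2, Y=0) weight 1/12
  (X=0, Z=2, Y=1) weight 1/12
  (X=0, Z=2, Y=2) weight 1/12
  (X=0, Z=2, Y=3) weight 1/12
  (X=1, Z=0, Y=0) weight 1/36
  … 7 more
Group by X:
  weight(X=0) = 7/12
  weight(X=1) = 2/9
Total weight = 7/12 + 2/9 = 29/36
P(X=0 | obs) = 7/12 / 29/36 = 21/29
P(X=1 | obs) = 2/9 / 29/36 = 8/29

P(X = 1 | obs) = 8/29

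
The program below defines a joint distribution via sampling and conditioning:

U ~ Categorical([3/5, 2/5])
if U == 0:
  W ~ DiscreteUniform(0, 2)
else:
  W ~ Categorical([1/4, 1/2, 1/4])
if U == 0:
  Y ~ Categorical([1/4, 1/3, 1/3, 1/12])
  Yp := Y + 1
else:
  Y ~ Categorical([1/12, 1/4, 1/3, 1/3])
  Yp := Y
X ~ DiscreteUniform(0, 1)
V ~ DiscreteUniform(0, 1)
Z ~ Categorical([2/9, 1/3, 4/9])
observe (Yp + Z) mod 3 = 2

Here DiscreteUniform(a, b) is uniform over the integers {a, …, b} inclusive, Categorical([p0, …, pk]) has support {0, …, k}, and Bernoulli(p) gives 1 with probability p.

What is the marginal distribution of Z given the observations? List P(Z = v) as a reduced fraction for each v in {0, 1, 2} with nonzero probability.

P(Z=0) = 20/91, P(Z=1) = 27/91, P(Z=2) = 44/91

Enumerate traces; 96 have nonzero weight after conditioning:
  (U=0, W=0, Y=0, X=0, V=0, Z=1) weight 1/240
  (U=0, W=0, Y=0, X=0, V=1, Z=1) weight 1/240
  (U=0, W=0, Y=0, X=1, V=0, Z=1) weight 1/240
  (U=0, W=0, Y=0, X=1, V=1, Z=1) weight 1/240
  (U=0, W=0, Y=1, X=0, V=0, Z=0) weight 1/270
  (U=0, W=0, Y=1, X=0, V=1, Z=0) weight 1/270
  (U=0, W=0, Y=1, X=1, V=0, Z=0) weight 1/270
  (U=0, W=0, Y=1, X=1, V=1, Z=0) weight 1/270
  (U=0, W=0, Y=2, X=0, V=0, Z=2) weight 1/135
  … 87 more
Group by Z:
  weight(Z=0) = 2/27
  weight(Z=1) = 1/10
  weight(Z=2) = 22/135
Total weight = 2/27 + 1/10 + 22/135 = 91/270
P(Z=0 | obs) = 2/27 / 91/270 = 20/91
P(Z=1 | obs) = 1/10 / 91/270 = 27/91
P(Z=2 | obs) = 22/135 / 91/270 = 44/91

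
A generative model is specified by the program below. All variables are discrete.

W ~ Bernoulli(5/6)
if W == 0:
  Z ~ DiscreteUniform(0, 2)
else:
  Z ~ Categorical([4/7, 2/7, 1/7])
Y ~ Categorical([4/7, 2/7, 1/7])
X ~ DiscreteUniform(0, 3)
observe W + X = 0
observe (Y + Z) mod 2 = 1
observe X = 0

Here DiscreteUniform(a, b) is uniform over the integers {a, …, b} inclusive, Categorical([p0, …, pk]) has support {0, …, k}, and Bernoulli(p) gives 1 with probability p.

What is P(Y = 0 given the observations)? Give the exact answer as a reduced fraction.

Enumerate traces; 4 have nonzero weight after conditioning:
  (W=0, Z=0, Y=1, X=0) weight 1/252
  (W=0, Z=1, Y=0, X=0) weight 1/126
  (W=0, Z=1, Y=2, X=0) weight 1/504
  (W=0, Z=2, Y=1, X=0) weight 1/252
Group by Y:
  weight(Y=0) = 1/126
  weight(Y=1) = 1/126
  weight(Y=2) = 1/504
Total weight = 1/126 + 1/126 + 1/504 = 1/56
P(Y=0 | obs) = 1/126 / 1/56 = 4/9
P(Y=1 | obs) = 1/126 / 1/56 = 4/9
P(Y=2 | obs) = 1/504 / 1/56 = 1/9

P(Y = 0 | obs) = 4/9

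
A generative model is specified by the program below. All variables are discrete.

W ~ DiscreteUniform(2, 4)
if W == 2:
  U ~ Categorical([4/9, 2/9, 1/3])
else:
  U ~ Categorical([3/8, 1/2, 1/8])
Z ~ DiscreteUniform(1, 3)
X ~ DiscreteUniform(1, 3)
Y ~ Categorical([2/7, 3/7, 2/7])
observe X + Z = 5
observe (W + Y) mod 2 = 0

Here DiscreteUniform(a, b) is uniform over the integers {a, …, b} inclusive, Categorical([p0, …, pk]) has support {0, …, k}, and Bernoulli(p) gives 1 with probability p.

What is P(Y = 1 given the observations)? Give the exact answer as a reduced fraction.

P(Y = 1 | obs) = 3/11

Enumerate traces; 30 have nonzero weight after conditioning:
  (W=2, U=0, Z=2, X=3, Y=0) weight 8/1701
  (W=2, U=0, Z=2, X=3, Y=2) weight 8/1701
  (W=2, U=0, Z=3, X=2, Y=0) weight 8/1701
  (W=2, U=0, Z=3, X=2, Y=2) weight 8/1701
  (W=2, U=1, Z=2, X=3, Y=0) weight 4/1701
  (W=2, U=1, Z=2, X=3, Y=2) weight 4/1701
  (W=2, U=1, Z=3, X=2, Y=0) weight 4/1701
  (W=2, U=1, Z=3, X=2, Y=2) weight 4/1701
  (W=3, U=0, Z=2, X=3, Y=1) weight 1/168
  … 21 more
Group by Y:
  weight(Y=0) = 8/189
  weight(Y=1) = 2/63
  weight(Y=2) = 8/189
Total weight = 8/189 + 2/63 + 8/189 = 22/189
P(Y=0 | obs) = 8/189 / 22/189 = 4/11
P(Y=1 | obs) = 2/63 / 22/189 = 3/11
P(Y=2 | obs) = 8/189 / 22/189 = 4/11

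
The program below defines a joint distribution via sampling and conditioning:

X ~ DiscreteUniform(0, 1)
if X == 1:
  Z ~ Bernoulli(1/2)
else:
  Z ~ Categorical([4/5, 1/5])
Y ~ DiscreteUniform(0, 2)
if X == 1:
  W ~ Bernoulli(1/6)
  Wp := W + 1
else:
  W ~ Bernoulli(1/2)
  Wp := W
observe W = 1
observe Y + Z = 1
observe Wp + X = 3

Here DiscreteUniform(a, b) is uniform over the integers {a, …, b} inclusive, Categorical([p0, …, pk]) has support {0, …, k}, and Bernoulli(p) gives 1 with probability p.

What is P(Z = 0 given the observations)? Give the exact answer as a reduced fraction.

P(Z = 0 | obs) = 1/2

Enumerate traces; 2 have nonzero weight after conditioning:
  (X=1, Z=0, Y=1, W=1) weight 1/72
  (X=1, Z=1, Y=0, W=1) weight 1/72
Group by Z:
  weight(Z=0) = 1/72
  weight(Z=1) = 1/72
Total weight = 1/72 + 1/72 = 1/36
P(Z=0 | obs) = 1/72 / 1/36 = 1/2
P(Z=1 | obs) = 1/72 / 1/36 = 1/2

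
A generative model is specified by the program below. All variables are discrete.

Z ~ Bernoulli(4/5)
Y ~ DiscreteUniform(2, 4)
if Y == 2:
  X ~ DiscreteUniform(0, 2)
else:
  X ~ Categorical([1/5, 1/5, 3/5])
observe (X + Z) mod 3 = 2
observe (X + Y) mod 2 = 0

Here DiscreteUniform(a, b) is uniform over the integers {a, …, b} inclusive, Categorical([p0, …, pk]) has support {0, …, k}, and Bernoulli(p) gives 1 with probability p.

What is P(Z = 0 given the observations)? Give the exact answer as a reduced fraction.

P(Z = 0 | obs) = 7/13

Enumerate traces; 3 have nonzero weight after conditioning:
  (Z=0, Y=2, X=2) weight 1/45
  (Z=0, Y=4, X=2) weight 1/25
  (Z=1, Y=3, X=1) weight 4/75
Group by Z:
  weight(Z=0) = 14/225
  weight(Z=1) = 4/75
Total weight = 14/225 + 4/75 = 26/225
P(Z=0 | obs) = 14/225 / 26/225 = 7/13
P(Z=1 | obs) = 4/75 / 26/225 = 6/13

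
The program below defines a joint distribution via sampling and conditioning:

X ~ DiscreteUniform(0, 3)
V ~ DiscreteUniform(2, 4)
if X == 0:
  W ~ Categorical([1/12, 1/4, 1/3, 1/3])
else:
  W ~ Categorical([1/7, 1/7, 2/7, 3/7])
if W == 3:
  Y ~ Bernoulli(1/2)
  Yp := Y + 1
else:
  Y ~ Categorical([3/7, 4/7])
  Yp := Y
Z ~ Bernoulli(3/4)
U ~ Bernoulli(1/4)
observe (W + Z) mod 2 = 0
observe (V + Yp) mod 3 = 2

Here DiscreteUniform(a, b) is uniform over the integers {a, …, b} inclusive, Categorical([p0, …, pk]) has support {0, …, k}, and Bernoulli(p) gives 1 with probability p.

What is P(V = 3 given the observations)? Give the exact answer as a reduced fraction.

Enumerate traces; 64 have nonzero weight after conditioning:
  (X=0, V=2, W=0, Y=0, Z=0, U=0) weight 1/1792
  (X=0, V=2, W=0, Y=0, Z=0, U=1) weight 1/5376
  (X=0, V=2, W=1, Y=0, Z=1, U=0) weight 9/1792
  (X=0, V=2, W=1, Y=0, Z=1, U=1) weight 3/1792
  (X=0, V=2, W=2, Y=0, Z=0, U=0) weight 1/448
  (X=0, V=2, W=2, Y=0, Z=0, U=1) weight 1/1344
  (X=0, V=3, W=3, Y=1, Z=1, U=0) weight 1/128
  (X=0, V=3, W=3, Y=1, Z=1, U=1) weight 1/384
  (X=0, V=4, W=0, Y=1, Z=0, U=0) weight 1/1344
  … 55 more
Group by V:
  weight(V=2) = 157/4704
  weight(V=3) = 17/336
  weight(V=4) = 671/7056
Total weight = 157/4704 + 17/336 + 671/7056 = 361/2016
P(V=2 | obs) = 157/4704 / 361/2016 = 471/2527
P(V=3 | obs) = 17/336 / 361/2016 = 102/361
P(V=4 | obs) = 671/7056 / 361/2016 = 1342/2527

P(V = 3 | obs) = 102/361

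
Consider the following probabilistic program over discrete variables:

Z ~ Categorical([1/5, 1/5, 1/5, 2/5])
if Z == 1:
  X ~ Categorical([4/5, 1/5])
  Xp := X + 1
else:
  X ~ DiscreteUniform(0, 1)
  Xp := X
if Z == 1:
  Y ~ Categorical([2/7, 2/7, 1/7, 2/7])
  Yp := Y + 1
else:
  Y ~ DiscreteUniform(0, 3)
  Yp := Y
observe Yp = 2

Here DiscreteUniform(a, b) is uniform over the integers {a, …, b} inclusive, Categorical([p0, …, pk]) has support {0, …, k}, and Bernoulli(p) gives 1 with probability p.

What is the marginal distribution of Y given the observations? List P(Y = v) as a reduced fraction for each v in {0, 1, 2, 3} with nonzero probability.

Enumerate traces; 8 have nonzero weight after conditioning:
  (Z=0, X=0, Y=2) weight 1/40
  (Z=0, X=1, Y=2) weight 1/40
  (Z=1, X=0, Y=1) weight 8/175
  (Z=1, X=1, Y=1) weight 2/175
  (Z=2, X=0, Y=2) weight 1/40
  (Z=2, X=1, Y=2) weight 1/40
  (Z=3, X=0, Y=2) weight 1/20
  (Z=3, X=1, Y=2) weight 1/20
Group by Y:
  weight(Y=1) = 2/35
  weight(Y=2) = 1/5
Total weight = 2/35 + 1/5 = 9/35
P(Y=1 | obs) = 2/35 / 9/35 = 2/9
P(Y=2 | obs) = 1/5 / 9/35 = 7/9

P(Y=1) = 2/9, P(Y=2) = 7/9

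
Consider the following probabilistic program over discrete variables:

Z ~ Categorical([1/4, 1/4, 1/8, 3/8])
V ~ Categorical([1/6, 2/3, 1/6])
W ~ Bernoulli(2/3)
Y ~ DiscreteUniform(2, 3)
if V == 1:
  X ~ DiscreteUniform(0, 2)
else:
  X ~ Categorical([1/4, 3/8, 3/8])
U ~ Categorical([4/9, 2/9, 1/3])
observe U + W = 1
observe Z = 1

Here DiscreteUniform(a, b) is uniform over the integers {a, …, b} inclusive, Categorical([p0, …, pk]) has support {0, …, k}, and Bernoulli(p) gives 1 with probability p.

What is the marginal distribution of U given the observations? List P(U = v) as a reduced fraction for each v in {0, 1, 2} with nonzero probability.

Enumerate traces; 36 have nonzero weight after conditioning:
  (Z=1, V=0, W=0, Y=2, X=0, U=1) weight 1/2592
  (Z=1, V=0, W=0, Y=2, X=1, U=1) weight 1/1728
  (Z=1, V=0, W=0, Y=2, X=2, U=1) weight 1/1728
  (Z=1, V=0, W=0, Y=3, X=0, U=1) weight 1/2592
  (Z=1, V=0, W=0, Y=3, X=1, U=1) weight 1/1728
  (Z=1, V=0, W=0, Y=3, X=2, U=1) weight 1/1728
  (Z=1, V=0, W=1, Y=2, X=0, U=0) weight 1/648
  (Z=1, V=0, W=1, Y=2, X=1, U=0) weight 1/432
  … 28 more
Group by U:
  weight(U=0) = 2/27
  weight(U=1) = 1/54
Total weight = 2/27 + 1/54 = 5/54
P(U=0 | obs) = 2/27 / 5/54 = 4/5
P(U=1 | obs) = 1/54 / 5/54 = 1/5

P(U=0) = 4/5, P(U=1) = 1/5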